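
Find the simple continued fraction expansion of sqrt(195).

Write x_i = (sqrt(195) + m_i)/d_i with (m_0, d_0) = (0, 1). a_0 = floor(sqrt(195)) = 13, since 13^2 = 169 <= 195 < 196 = 14^2.
Iterate m_{i+1} = d_i*a_i - m_i, d_{i+1} = (195 - m_{i+1}^2)/d_i, a_{i+1} = floor((a_0 + m_{i+1})/d_{i+1}):
  m_1 = 1*13 - 0 = 13, d_1 = (195 - 13^2)/1 = 26/1 = 26, a_1 = floor((13 + 13)/26) = 1.
  m_2 = 26*1 - 13 = 13, d_2 = (195 - 13^2)/26 = 26/26 = 1, a_2 = floor((13 + 13)/1) = 26.
  m_3 = 1*26 - 13 = 13, d_3 = (195 - 13^2)/1 = 26/1 = 26: (m_3, d_3) = (m_1, d_1) = (13, 26), so from here the quotients repeat a_1, a_2; the period length is 2.
Hence the expansion of sqrt(195) is a_0 = 13 followed by the repeating block 1, 26 (period 2).

[13; (1, 26)]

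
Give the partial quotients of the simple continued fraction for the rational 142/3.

Run the Euclidean algorithm on 142 and 3; the successive quotients are the partial quotients a_0, a_1, ... (each step inverts the fractional part left over by the previous one):
  142 = 47*3 + 1, so a_0 = 47.
  3 = 3*1 + 0, so a_1 = 3.
The remainder reaches 0 after 2 divisions, so the expansion has 2 partial quotients, read off in order.

[47; 3]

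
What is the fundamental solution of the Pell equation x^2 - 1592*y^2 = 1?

First expand sqrt(1592) as a continued fraction. With x_i = (sqrt(1592) + m_i)/d_i and (m_0, d_0) = (0, 1): a_0 = floor(sqrt(1592)) = 39, since 39^2 = 1521 <= 1592 < 1600 = 40^2.
Iterate m_{i+1} = d_i*a_i - m_i, d_{i+1} = (1592 - m_{i+1}^2)/d_i, a_{i+1} = floor((a_0 + m_{i+1})/d_{i+1}):
  m_1 = 1*39 - 0 = 39, d_1 = (1592 - 39^2)/1 = 71/1 = 71, a_1 = floor((39 + 39)/71) = 1.
  m_2 = 71*1 - 39 = 32, d_2 = (1592 - 32^2)/71 = 568/71 = 8, a_2 = floor((39 + 32)/8) = 8.
  m_3 = 8*8 - 32 = 32, d_3 = (1592 - 32^2)/8 = 568/8 = 71, a_3 = floor((39 + 32)/71) = 1.
  m_4 = 71*1 - 32 = 39, d_4 = (1592 - 39^2)/71 = 71/71 = 1, a_4 = floor((39 + 39)/1) = 78.
  m_5 = 1*78 - 39 = 39, d_5 = (1592 - 39^2)/1 = 71/1 = 71: (m_5, d_5) = (m_1, d_1) = (39, 71), so from here the quotients repeat a_1, ..., a_4; the period length is 4.
So sqrt(1592) = [39; (1, 8, 1, 78)] with period length k = 4.
k is even, so the fundamental solution of x^2 - 1592y^2 = 1 is (p_{k-1}, q_{k-1}) = (p_3, q_3); compute convergents through index 3.
Convergents (p_i = a_i*p_{i-1} + p_{i-2}, q_i = a_i*q_{i-1} + q_{i-2} with p_{-2}=0, p_{-1}=1, q_{-2}=1, q_{-1}=0):
  i=0: a_0=39, p_0 = 39*1 + 0 = 39, q_0 = 39*0 + 1 = 1.
  i=1: a_1=1, p_1 = 1*39 + 1 = 40, q_1 = 1*1 + 0 = 1.
  i=2: a_2=8, p_2 = 8*40 + 39 = 359, q_2 = 8*1 + 1 = 9.
  i=3: a_3=1, p_3 = 1*359 + 40 = 399, q_3 = 1*9 + 1 = 10.
Check: 399^2 - 1592*10^2 = 159201 - 159200 = 1, so (x, y) = (399, 10) solves the equation, and by the theorem it is the least positive solution.

(x, y) = (399, 10)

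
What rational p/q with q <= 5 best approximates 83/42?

2/1

Expand x = 83/42 as a continued fraction with the Euclidean algorithm:
  83 = 1*42 + 41, so a_0 = 1.
  42 = 1*41 + 1, so a_1 = 1.
  41 = 41*1 + 0, so a_2 = 41.
so x = [1; 1, 41].
Convergents (p_i = a_i*p_{i-1} + p_{i-2}, q_i = a_i*q_{i-1} + q_{i-2} with p_{-2}=0, p_{-1}=1, q_{-2}=1, q_{-1}=0), until the denominator exceeds 5:
  i=0: a_0=1, p_0 = 1*1 + 0 = 1, q_0 = 1*0 + 1 = 1.
  i=1: a_1=1, p_1 = 1*1 + 1 = 2, q_1 = 1*1 + 0 = 1.
  i=2: a_2=41, p_2 = 41*2 + 1 = 83, q_2 = 41*1 + 1 = 42.
q_2 = 42 > 5, so the last convergent with denominator <= 5 is p_1/q_1 = 2/1.
The closest fraction with denominator <= 5 is either p_1/q_1 or the intermediate fraction (k*p_1 + p_0)/(k*q_1 + q_0) with the largest k >= 1 whose denominator stays <= 5; these approach x as k grows, and every other convergent or intermediate fraction in range is farther away.
Largest k: floor((5 - q_0)/q_1) = floor((5 - 1)/1) = 4.
That gives (4*2 + 1)/(4*1 + 1) = 9/5.
Compare the errors: |x - 2/1| = |83*1 - 2*42|/(42*1) = 1/42, and |x - 9/5| = |83*5 - 9*42|/(42*5) = 37/210.
Cross-multiplying, 1*210 = 210 < 1554 = 37*42, so 1/42 is smaller: the convergent 2/1 is closer to x than 9/5.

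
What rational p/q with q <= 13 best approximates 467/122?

Expand x = 467/122 as a continued fraction with the Euclidean algorithm:
  467 = 3*122 + 101, so a_0 = 3.
  122 = 1*101 + 21, so a_1 = 1.
  101 = 4*21 + 17, so a_2 = 4.
  21 = 1*17 + 4, so a_3 = 1.
  17 = 4*4 + 1, so a_4 = 4.
  4 = 4*1 + 0, so a_5 = 4.
so x = [3; 1, 4, 1, 4, 4].
Convergents (p_i = a_i*p_{i-1} + p_{i-2}, q_i = a_i*q_{i-1} + q_{i-2} with p_{-2}=0, p_{-1}=1, q_{-2}=1, q_{-1}=0), until the denominator exceeds 13:
  i=0: a_0=3, p_0 = 3*1 + 0 = 3, q_0 = 3*0 + 1 = 1.
  i=1: a_1=1, p_1 = 1*3 + 1 = 4, q_1 = 1*1 + 0 = 1.
  i=2: a_2=4, p_2 = 4*4 + 3 = 19, q_2 = 4*1 + 1 = 5.
  i=3: a_3=1, p_3 = 1*19 + 4 = 23, q_3 = 1*5 + 1 = 6.
  i=4: a_4=4, p_4 = 4*23 + 19 = 111, q_4 = 4*6 + 5 = 29.
q_4 = 29 > 13, so the last convergent with denominator <= 13 is p_3/q_3 = 23/6.
The closest fraction with denominator <= 13 is either p_3/q_3 or the intermediate fraction (k*p_3 + p_2)/(k*q_3 + q_2) with the largest k >= 1 whose denominator stays <= 13; these approach x as k grows, and every other convergent or intermediate fraction in range is farther away.
Largest k: floor((13 - q_2)/q_3) = floor((13 - 5)/6) = 1.
That gives (1*23 + 19)/(1*6 + 5) = 42/11.
Compare the errors: |x - 23/6| = |467*6 - 23*122|/(122*6) = 4/732, and |x - 42/11| = |467*11 - 42*122|/(122*11) = 13/1342.
Cross-multiplying, 4*1342 = 5368 < 9516 = 13*732, so 4/732 is smaller: the convergent 23/6 is closer to x than 42/11.

23/6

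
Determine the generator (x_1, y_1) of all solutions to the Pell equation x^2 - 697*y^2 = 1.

First expand sqrt(697) as a continued fraction. With x_i = (sqrt(697) + m_i)/d_i and (m_0, d_0) = (0, 1): a_0 = floor(sqrt(697)) = 26, since 26^2 = 676 <= 697 < 729 = 27^2.
Iterate m_{i+1} = d_i*a_i - m_i, d_{i+1} = (697 - m_{i+1}^2)/d_i, a_{i+1} = floor((a_0 + m_{i+1})/d_{i+1}):
  m_1 = 1*26 - 0 = 26, d_1 = (697 - 26^2)/1 = 21/1 = 21, a_1 = floor((26 + 26)/21) = 2.
  m_2 = 21*2 - 26 = 16, d_2 = (697 - 16^2)/21 = 441/21 = 21, a_2 = floor((26 + 16)/21) = 2.
  m_3 = 21*2 - 16 = 26, d_3 = (697 - 26^2)/21 = 21/21 = 1, a_3 = floor((26 + 26)/1) = 52.
  m_4 = 1*52 - 26 = 26, d_4 = (697 - 26^2)/1 = 21/1 = 21: (m_4, d_4) = (m_1, d_1) = (26, 21), so from here the quotients repeat a_1, ..., a_3; the period length is 3.
So sqrt(697) = [26; (2, 2, 52)] with period length k = 3.
k is odd, so (p_{k-1}, q_{k-1}) only solves x^2 - 697y^2 = -1 and the fundamental solution of x^2 - 697y^2 = 1 is (p_{2k-1}, q_{2k-1}) = (p_5, q_5); compute convergents through index 5, running through the period twice.
Convergents (p_i = a_i*p_{i-1} + p_{i-2}, q_i = a_i*q_{i-1} + q_{i-2} with p_{-2}=0, p_{-1}=1, q_{-2}=1, q_{-1}=0):
  i=0: a_0=26, p_0 = 26*1 + 0 = 26, q_0 = 26*0 + 1 = 1.
  i=1: a_1=2, p_1 = 2*26 + 1 = 53, q_1 = 2*1 + 0 = 2.
  i=2: a_2=2, p_2 = 2*53 + 26 = 132, q_2 = 2*2 + 1 = 5.
  i=3: a_3=52, p_3 = 52*132 + 53 = 6917, q_3 = 52*5 + 2 = 262.
  i=4: a_4=2, p_4 = 2*6917 + 132 = 13966, q_4 = 2*262 + 5 = 529.
  i=5: a_5=2, p_5 = 2*13966 + 6917 = 34849, q_5 = 2*529 + 262 = 1320.
Indeed p_2^2 - 697*q_2^2 = 17424 - 17425 = -1, not +1.
Check: 34849^2 - 697*1320^2 = 1214452801 - 1214452800 = 1, so (x, y) = (34849, 1320) solves the equation, and by the theorem it is the least positive solution.

(x, y) = (34849, 1320)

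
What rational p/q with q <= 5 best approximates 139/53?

Expand x = 139/53 as a continued fraction with the Euclidean algorithm:
  139 = 2*53 + 33, so a_0 = 2.
  53 = 1*33 + 20, so a_1 = 1.
  33 = 1*20 + 13, so a_2 = 1.
  20 = 1*13 + 7, so a_3 = 1.
  13 = 1*7 + 6, so a_4 = 1.
  7 = 1*6 + 1, so a_5 = 1.
  6 = 6*1 + 0, so a_6 = 6.
so x = [2; 1, 1, 1, 1, 1, 6].
Convergents (p_i = a_i*p_{i-1} + p_{i-2}, q_i = a_i*q_{i-1} + q_{i-2} with p_{-2}=0, p_{-1}=1, q_{-2}=1, q_{-1}=0), until the denominator exceeds 5:
  i=0: a_0=2, p_0 = 2*1 + 0 = 2, q_0 = 2*0 + 1 = 1.
  i=1: a_1=1, p_1 = 1*2 + 1 = 3, q_1 = 1*1 + 0 = 1.
  i=2: a_2=1, p_2 = 1*3 + 2 = 5, q_2 = 1*1 + 1 = 2.
  i=3: a_3=1, p_3 = 1*5 + 3 = 8, q_3 = 1*2 + 1 = 3.
  i=4: a_4=1, p_4 = 1*8 + 5 = 13, q_4 = 1*3 + 2 = 5.
  i=5: a_5=1, p_5 = 1*13 + 8 = 21, q_5 = 1*5 + 3 = 8.
q_5 = 8 > 5, so the last convergent with denominator <= 5 is p_4/q_4 = 13/5.
The closest fraction with denominator <= 5 is either p_4/q_4 or the intermediate fraction (k*p_4 + p_3)/(k*q_4 + q_3) with the largest k >= 1 whose denominator stays <= 5; these approach x as k grows, and every other convergent or intermediate fraction in range is farther away.
Largest k: floor((5 - q_3)/q_4) = floor((5 - 3)/5) = 0.
Since k = 0, no intermediate fraction beyond p_4/q_4 has denominator <= 5, so the convergent 13/5 is the closest (its error is |139*5 - 13*53|/(53*5) = 6/265).

13/5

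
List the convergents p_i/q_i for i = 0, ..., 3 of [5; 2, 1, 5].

5/1, 11/2, 16/3, 91/17

Using the convergent recurrence p_i = a_i*p_{i-1} + p_{i-2}, q_i = a_i*q_{i-1} + q_{i-2} with p_{-2}=0, p_{-1}=1, q_{-2}=1, q_{-1}=0:
  i=0: a_0=5, p_0 = 5*1 + 0 = 5, q_0 = 5*0 + 1 = 1.
  i=1: a_1=2, p_1 = 2*5 + 1 = 11, q_1 = 2*1 + 0 = 2.
  i=2: a_2=1, p_2 = 1*11 + 5 = 16, q_2 = 1*2 + 1 = 3.
  i=3: a_3=5, p_3 = 5*16 + 11 = 91, q_3 = 5*3 + 2 = 17.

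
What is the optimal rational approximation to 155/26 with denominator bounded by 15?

89/15

Expand x = 155/26 as a continued fraction with the Euclidean algorithm:
  155 = 5*26 + 25, so a_0 = 5.
  26 = 1*25 + 1, so a_1 = 1.
  25 = 25*1 + 0, so a_2 = 25.
so x = [5; 1, 25].
Convergents (p_i = a_i*p_{i-1} + p_{i-2}, q_i = a_i*q_{i-1} + q_{i-2} with p_{-2}=0, p_{-1}=1, q_{-2}=1, q_{-1}=0), until the denominator exceeds 15:
  i=0: a_0=5, p_0 = 5*1 + 0 = 5, q_0 = 5*0 + 1 = 1.
  i=1: a_1=1, p_1 = 1*5 + 1 = 6, q_1 = 1*1 + 0 = 1.
  i=2: a_2=25, p_2 = 25*6 + 5 = 155, q_2 = 25*1 + 1 = 26.
q_2 = 26 > 15, so the last convergent with denominator <= 15 is p_1/q_1 = 6/1.
The closest fraction with denominator <= 15 is either p_1/q_1 or the intermediate fraction (k*p_1 + p_0)/(k*q_1 + q_0) with the largest k >= 1 whose denominator stays <= 15; these approach x as k grows, and every other convergent or intermediate fraction in range is farther away.
Largest k: floor((15 - q_0)/q_1) = floor((15 - 1)/1) = 14.
That gives (14*6 + 5)/(14*1 + 1) = 89/15.
Compare the errors: |x - 6/1| = |155*1 - 6*26|/(26*1) = 1/26, and |x - 89/15| = |155*15 - 89*26|/(26*15) = 11/390.
Cross-multiplying, 11*26 = 286 < 390 = 1*390, so 11/390 is smaller: the intermediate fraction 89/15 is closer to x than 6/1.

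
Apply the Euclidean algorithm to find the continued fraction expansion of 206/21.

[9; 1, 4, 4]

Run the Euclidean algorithm on 206 and 21; the successive quotients are the partial quotients a_0, a_1, ... (each step inverts the fractional part left over by the previous one):
  206 = 9*21 + 17, so a_0 = 9.
  21 = 1*17 + 4, so a_1 = 1.
  17 = 4*4 + 1, so a_2 = 4.
  4 = 4*1 + 0, so a_3 = 4.
The remainder reaches 0 after 4 divisions, so the expansion has 4 partial quotients, read off in order.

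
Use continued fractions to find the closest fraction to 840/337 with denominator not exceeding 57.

Expand x = 840/337 as a continued fraction with the Euclidean algorithm:
  840 = 2*337 + 166, so a_0 = 2.
  337 = 2*166 + 5, so a_1 = 2.
  166 = 33*5 + 1, so a_2 = 33.
  5 = 5*1 + 0, so a_3 = 5.
so x = [2; 2, 33, 5].
Convergents (p_i = a_i*p_{i-1} + p_{i-2}, q_i = a_i*q_{i-1} + q_{i-2} with p_{-2}=0, p_{-1}=1, q_{-2}=1, q_{-1}=0), until the denominator exceeds 57:
  i=0: a_0=2, p_0 = 2*1 + 0 = 2, q_0 = 2*0 + 1 = 1.
  i=1: a_1=2, p_1 = 2*2 + 1 = 5, q_1 = 2*1 + 0 = 2.
  i=2: a_2=33, p_2 = 33*5 + 2 = 167, q_2 = 33*2 + 1 = 67.
q_2 = 67 > 57, so the last convergent with denominator <= 57 is p_1/q_1 = 5/2.
The closest fraction with denominator <= 57 is either p_1/q_1 or the intermediate fraction (k*p_1 + p_0)/(k*q_1 + q_0) with the largest k >= 1 whose denominator stays <= 57; these approach x as k grows, and every other convergent or intermediate fraction in range is farther away.
Largest k: floor((57 - q_0)/q_1) = floor((57 - 1)/2) = 28.
That gives (28*5 + 2)/(28*2 + 1) = 142/57.
Compare the errors: |x - 5/2| = |840*2 - 5*337|/(337*2) = 5/674, and |x - 142/57| = |840*57 - 142*337|/(337*57) = 26/19209.
Cross-multiplying, 26*674 = 17524 < 96045 = 5*19209, so 26/19209 is smaller: the intermediate fraction 142/57 is closer to x than 5/2.

142/57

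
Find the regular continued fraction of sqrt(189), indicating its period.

[13; (1, 2, 1, 26)]

Write x_i = (sqrt(189) + m_i)/d_i with (m_0, d_0) = (0, 1). a_0 = floor(sqrt(189)) = 13, since 13^2 = 169 <= 189 < 196 = 14^2.
Iterate m_{i+1} = d_i*a_i - m_i, d_{i+1} = (189 - m_{i+1}^2)/d_i, a_{i+1} = floor((a_0 + m_{i+1})/d_{i+1}):
  m_1 = 1*13 - 0 = 13, d_1 = (189 - 13^2)/1 = 20/1 = 20, a_1 = floor((13 + 13)/20) = 1.
  m_2 = 20*1 - 13 = 7, d_2 = (189 - 7^2)/20 = 140/20 = 7, a_2 = floor((13 + 7)/7) = 2.
  m_3 = 7*2 - 7 = 7, d_3 = (189 - 7^2)/7 = 140/7 = 20, a_3 = floor((13 + 7)/20) = 1.
  m_4 = 20*1 - 7 = 13, d_4 = (189 - 13^2)/20 = 20/20 = 1, a_4 = floor((13 + 13)/1) = 26.
  m_5 = 1*26 - 13 = 13, d_5 = (189 - 13^2)/1 = 20/1 = 20: (m_5, d_5) = (m_1, d_1) = (13, 20), so from here the quotients repeat a_1, ..., a_4; the period length is 4.
Hence the expansion of sqrt(189) is a_0 = 13 followed by the repeating block 1, 2, 1, 26 (period 4).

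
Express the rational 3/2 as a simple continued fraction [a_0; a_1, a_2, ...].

Run the Euclidean algorithm on 3 and 2; the successive quotients are the partial quotients a_0, a_1, ... (each step inverts the fractional part left over by the previous one):
  3 = 1*2 + 1, so a_0 = 1.
  2 = 2*1 + 0, so a_1 = 2.
The remainder reaches 0 after 2 divisions, so the expansion has 2 partial quotients, read off in order.

[1; 2]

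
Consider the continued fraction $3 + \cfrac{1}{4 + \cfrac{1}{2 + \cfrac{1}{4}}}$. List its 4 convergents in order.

Using the convergent recurrence p_i = a_i*p_{i-1} + p_{i-2}, q_i = a_i*q_{i-1} + q_{i-2} with p_{-2}=0, p_{-1}=1, q_{-2}=1, q_{-1}=0:
  i=0: a_0=3, p_0 = 3*1 + 0 = 3, q_0 = 3*0 + 1 = 1.
  i=1: a_1=4, p_1 = 4*3 + 1 = 13, q_1 = 4*1 + 0 = 4.
  i=2: a_2=2, p_2 = 2*13 + 3 = 29, q_2 = 2*4 + 1 = 9.
  i=3: a_3=4, p_3 = 4*29 + 13 = 129, q_3 = 4*9 + 4 = 40.

3/1, 13/4, 29/9, 129/40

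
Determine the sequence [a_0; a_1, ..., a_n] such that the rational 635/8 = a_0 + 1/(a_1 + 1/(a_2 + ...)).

Run the Euclidean algorithm on 635 and 8; the successive quotients are the partial quotients a_0, a_1, ... (each step inverts the fractional part left over by the previous one):
  635 = 79*8 + 3, so a_0 = 79.
  8 = 2*3 + 2, so a_1 = 2.
  3 = 1*2 + 1, so a_2 = 1.
  2 = 2*1 + 0, so a_3 = 2.
The remainder reaches 0 after 4 divisions, so the expansion has 4 partial quotients, read off in order.

[79; 2, 1, 2]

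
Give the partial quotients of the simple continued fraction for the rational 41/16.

[2; 1, 1, 3, 2]

Run the Euclidean algorithm on 41 and 16; the successive quotients are the partial quotients a_0, a_1, ... (each step inverts the fractional part left over by the previous one):
  41 = 2*16 + 9, so a_0 = 2.
  16 = 1*9 + 7, so a_1 = 1.
  9 = 1*7 + 2, so a_2 = 1.
  7 = 3*2 + 1, so a_3 = 3.
  2 = 2*1 + 0, so a_4 = 2.
The remainder reaches 0 after 5 divisions, so the expansion has 5 partial quotients, read off in order.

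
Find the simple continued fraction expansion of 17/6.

[2; 1, 5]

Run the Euclidean algorithm on 17 and 6; the successive quotients are the partial quotients a_0, a_1, ... (each step inverts the fractional part left over by the previous one):
  17 = 2*6 + 5, so a_0 = 2.
  6 = 1*5 + 1, so a_1 = 1.
  5 = 5*1 + 0, so a_2 = 5.
The remainder reaches 0 after 3 divisions, so the expansion has 3 partial quotients, read off in order.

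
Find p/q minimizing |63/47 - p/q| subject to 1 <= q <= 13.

Expand x = 63/47 as a continued fraction with the Euclidean algorithm:
  63 = 1*47 + 16, so a_0 = 1.
  47 = 2*16 + 15, so a_1 = 2.
  16 = 1*15 + 1, so a_2 = 1.
  15 = 15*1 + 0, so a_3 = 15.
so x = [1; 2, 1, 15].
Convergents (p_i = a_i*p_{i-1} + p_{i-2}, q_i = a_i*q_{i-1} + q_{i-2} with p_{-2}=0, p_{-1}=1, q_{-2}=1, q_{-1}=0), until the denominator exceeds 13:
  i=0: a_0=1, p_0 = 1*1 + 0 = 1, q_0 = 1*0 + 1 = 1.
  i=1: a_1=2, p_1 = 2*1 + 1 = 3, q_1 = 2*1 + 0 = 2.
  i=2: a_2=1, p_2 = 1*3 + 1 = 4, q_2 = 1*2 + 1 = 3.
  i=3: a_3=15, p_3 = 15*4 + 3 = 63, q_3 = 15*3 + 2 = 47.
q_3 = 47 > 13, so the last convergent with denominator <= 13 is p_2/q_2 = 4/3.
The closest fraction with denominator <= 13 is either p_2/q_2 or the intermediate fraction (k*p_2 + p_1)/(k*q_2 + q_1) with the largest k >= 1 whose denominator stays <= 13; these approach x as k grows, and every other convergent or intermediate fraction in range is farther away.
Largest k: floor((13 - q_1)/q_2) = floor((13 - 2)/3) = 3.
That gives (3*4 + 3)/(3*3 + 2) = 15/11.
Compare the errors: |x - 4/3| = |63*3 - 4*47|/(47*3) = 1/141, and |x - 15/11| = |63*11 - 15*47|/(47*11) = 12/517.
Cross-multiplying, 1*517 = 517 < 1692 = 12*141, so 1/141 is smaller: the convergent 4/3 is closer to x than 15/11.

4/3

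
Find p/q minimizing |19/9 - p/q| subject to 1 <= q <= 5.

11/5

Expand x = 19/9 as a continued fraction with the Euclidean algorithm:
  19 = 2*9 + 1, so a_0 = 2.
  9 = 9*1 + 0, so a_1 = 9.
so x = [2; 9].
Convergents (p_i = a_i*p_{i-1} + p_{i-2}, q_i = a_i*q_{i-1} + q_{i-2} with p_{-2}=0, p_{-1}=1, q_{-2}=1, q_{-1}=0), until the denominator exceeds 5:
  i=0: a_0=2, p_0 = 2*1 + 0 = 2, q_0 = 2*0 + 1 = 1.
  i=1: a_1=9, p_1 = 9*2 + 1 = 19, q_1 = 9*1 + 0 = 9.
q_1 = 9 > 5, so the last convergent with denominator <= 5 is p_0/q_0 = 2/1.
The closest fraction with denominator <= 5 is either p_0/q_0 or the intermediate fraction (k*p_0 + p_{-1})/(k*q_0 + q_{-1}) with the largest k >= 1 whose denominator stays <= 5; these approach x as k grows, and every other convergent or intermediate fraction in range is farther away.
Largest k: floor((5 - q_{-1})/q_0) = floor((5 - 0)/1) = 5 (using the seeds p_{-1} = 1, q_{-1} = 0).
That gives (5*2 + 1)/(5*1 + 0) = 11/5.
Compare the errors: |x - 2/1| = |19*1 - 2*9|/(9*1) = 1/9, and |x - 11/5| = |19*5 - 11*9|/(9*5) = 4/45.
Cross-multiplying, 4*9 = 36 < 45 = 1*45, so 4/45 is smaller: the intermediate fraction 11/5 is closer to x than 2/1.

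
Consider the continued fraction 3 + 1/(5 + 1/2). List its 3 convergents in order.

3/1, 16/5, 35/11

Using the convergent recurrence p_i = a_i*p_{i-1} + p_{i-2}, q_i = a_i*q_{i-1} + q_{i-2} with p_{-2}=0, p_{-1}=1, q_{-2}=1, q_{-1}=0:
  i=0: a_0=3, p_0 = 3*1 + 0 = 3, q_0 = 3*0 + 1 = 1.
  i=1: a_1=5, p_1 = 5*3 + 1 = 16, q_1 = 5*1 + 0 = 5.
  i=2: a_2=2, p_2 = 2*16 + 3 = 35, q_2 = 2*5 + 1 = 11.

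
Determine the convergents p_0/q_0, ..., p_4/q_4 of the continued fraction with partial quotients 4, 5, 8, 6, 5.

4/1, 21/5, 172/41, 1053/251, 5437/1296

Using the convergent recurrence p_i = a_i*p_{i-1} + p_{i-2}, q_i = a_i*q_{i-1} + q_{i-2} with p_{-2}=0, p_{-1}=1, q_{-2}=1, q_{-1}=0:
  i=0: a_0=4, p_0 = 4*1 + 0 = 4, q_0 = 4*0 + 1 = 1.
  i=1: a_1=5, p_1 = 5*4 + 1 = 21, q_1 = 5*1 + 0 = 5.
  i=2: a_2=8, p_2 = 8*21 + 4 = 172, q_2 = 8*5 + 1 = 41.
  i=3: a_3=6, p_3 = 6*172 + 21 = 1053, q_3 = 6*41 + 5 = 251.
  i=4: a_4=5, p_4 = 5*1053 + 172 = 5437, q_4 = 5*251 + 41 = 1296.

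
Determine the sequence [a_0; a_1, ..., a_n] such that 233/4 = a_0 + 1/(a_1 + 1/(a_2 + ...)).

[58; 4]

Run the Euclidean algorithm on 233 and 4; the successive quotients are the partial quotients a_0, a_1, ... (each step inverts the fractional part left over by the previous one):
  233 = 58*4 + 1, so a_0 = 58.
  4 = 4*1 + 0, so a_1 = 4.
The remainder reaches 0 after 2 divisions, so the expansion has 2 partial quotients, read off in order.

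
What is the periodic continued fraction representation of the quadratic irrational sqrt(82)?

Write x_i = (sqrt(82) + m_i)/d_i with (m_0, d_0) = (0, 1). a_0 = floor(sqrt(82)) = 9, since 9^2 = 81 <= 82 < 100 = 10^2.
Iterate m_{i+1} = d_i*a_i - m_i, d_{i+1} = (82 - m_{i+1}^2)/d_i, a_{i+1} = floor((a_0 + m_{i+1})/d_{i+1}):
  m_1 = 1*9 - 0 = 9, d_1 = (82 - 9^2)/1 = 1/1 = 1, a_1 = floor((9 + 9)/1) = 18.
  m_2 = 1*18 - 9 = 9, d_2 = (82 - 9^2)/1 = 1/1 = 1: (m_2, d_2) = (m_1, d_1) = (9, 1), so from here the quotient a_1 repeats; the period length is 1.
Hence the expansion of sqrt(82) is a_0 = 9 followed by the repeating block 18 (period 1).

[9; (18)]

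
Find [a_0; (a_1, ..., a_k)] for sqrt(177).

Write x_i = (sqrt(177) + m_i)/d_i with (m_0, d_0) = (0, 1). a_0 = floor(sqrt(177)) = 13, since 13^2 = 169 <= 177 < 196 = 14^2.
Iterate m_{i+1} = d_i*a_i - m_i, d_{i+1} = (177 - m_{i+1}^2)/d_i, a_{i+1} = floor((a_0 + m_{i+1})/d_{i+1}):
  m_1 = 1*13 - 0 = 13, d_1 = (177 - 13^2)/1 = 8/1 = 8, a_1 = floor((13 + 13)/8) = 3.
  m_2 = 8*3 - 13 = 11, d_2 = (177 - 11^2)/8 = 56/8 = 7, a_2 = floor((13 + 11)/7) = 3.
  m_3 = 7*3 - 11 = 10, d_3 = (177 - 10^2)/7 = 77/7 = 11, a_3 = floor((13 + 10)/11) = 2.
  m_4 = 11*2 - 10 = 12, d_4 = (177 - 12^2)/11 = 33/11 = 3, a_4 = floor((13 + 12)/3) = 8.
  m_5 = 3*8 - 12 = 12, d_5 = (177 - 12^2)/3 = 33/3 = 11, a_5 = floor((13 + 12)/11) = 2.
  m_6 = 11*2 - 12 = 10, d_6 = (177 - 10^2)/11 = 77/11 = 7, a_6 = floor((13 + 10)/7) = 3.
  m_7 = 7*3 - 10 = 11, d_7 = (177 - 11^2)/7 = 56/7 = 8, a_7 = floor((13 + 11)/8) = 3.
  m_8 = 8*3 - 11 = 13, d_8 = (177 - 13^2)/8 = 8/8 = 1, a_8 = floor((13 + 13)/1) = 26.
  m_9 = 1*26 - 13 = 13, d_9 = (177 - 13^2)/1 = 8/1 = 8: (m_9, d_9) = (m_1, d_1) = (13, 8), so from here the quotients repeat a_1, ..., a_8; the period length is 8.
Hence the expansion of sqrt(177) is a_0 = 13 followed by the repeating block 3, 3, 2, 8, 2, 3, 3, 26 (period 8).

[13; (3, 3, 2, 8, 2, 3, 3, 26)]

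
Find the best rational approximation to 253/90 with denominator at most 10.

Expand x = 253/90 as a continued fraction with the Euclidean algorithm:
  253 = 2*90 + 73, so a_0 = 2.
  90 = 1*73 + 17, so a_1 = 1.
  73 = 4*17 + 5, so a_2 = 4.
  17 = 3*5 + 2, so a_3 = 3.
  5 = 2*2 + 1, so a_4 = 2.
  2 = 2*1 + 0, so a_5 = 2.
so x = [2; 1, 4, 3, 2, 2].
Convergents (p_i = a_i*p_{i-1} + p_{i-2}, q_i = a_i*q_{i-1} + q_{i-2} with p_{-2}=0, p_{-1}=1, q_{-2}=1, q_{-1}=0), until the denominator exceeds 10:
  i=0: a_0=2, p_0 = 2*1 + 0 = 2, q_0 = 2*0 + 1 = 1.
  i=1: a_1=1, p_1 = 1*2 + 1 = 3, q_1 = 1*1 + 0 = 1.
  i=2: a_2=4, p_2 = 4*3 + 2 = 14, q_2 = 4*1 + 1 = 5.
  i=3: a_3=3, p_3 = 3*14 + 3 = 45, q_3 = 3*5 + 1 = 16.
q_3 = 16 > 10, so the last convergent with denominator <= 10 is p_2/q_2 = 14/5.
The closest fraction with denominator <= 10 is either p_2/q_2 or the intermediate fraction (k*p_2 + p_1)/(k*q_2 + q_1) with the largest k >= 1 whose denominator stays <= 10; these approach x as k grows, and every other convergent or intermediate fraction in range is farther away.
Largest k: floor((10 - q_1)/q_2) = floor((10 - 1)/5) = 1.
That gives (1*14 + 3)/(1*5 + 1) = 17/6.
Compare the errors: |x - 14/5| = |253*5 - 14*90|/(90*5) = 5/450, and |x - 17/6| = |253*6 - 17*90|/(90*6) = 12/540.
Cross-multiplying, 5*540 = 2700 < 5400 = 12*450, so 5/450 is smaller: the convergent 14/5 is closer to x than 17/6.

14/5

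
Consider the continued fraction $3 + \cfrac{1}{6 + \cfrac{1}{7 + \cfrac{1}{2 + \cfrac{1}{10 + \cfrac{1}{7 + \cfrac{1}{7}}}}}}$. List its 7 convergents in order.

Using the convergent recurrence p_i = a_i*p_{i-1} + p_{i-2}, q_i = a_i*q_{i-1} + q_{i-2} with p_{-2}=0, p_{-1}=1, q_{-2}=1, q_{-1}=0:
  i=0: a_0=3, p_0 = 3*1 + 0 = 3, q_0 = 3*0 + 1 = 1.
  i=1: a_1=6, p_1 = 6*3 + 1 = 19, q_1 = 6*1 + 0 = 6.
  i=2: a_2=7, p_2 = 7*19 + 3 = 136, q_2 = 7*6 + 1 = 43.
  i=3: a_3=2, p_3 = 2*136 + 19 = 291, q_3 = 2*43 + 6 = 92.
  i=4: a_4=10, p_4 = 10*291 + 136 = 3046, q_4 = 10*92 + 43 = 963.
  i=5: a_5=7, p_5 = 7*3046 + 291 = 21613, q_5 = 7*963 + 92 = 6833.
  i=6: a_6=7, p_6 = 7*21613 + 3046 = 154337, q_6 = 7*6833 + 963 = 48794.

3/1, 19/6, 136/43, 291/92, 3046/963, 21613/6833, 154337/48794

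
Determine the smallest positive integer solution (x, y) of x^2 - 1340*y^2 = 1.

First expand sqrt(1340) as a continued fraction. With x_i = (sqrt(1340) + m_i)/d_i and (m_0, d_0) = (0, 1): a_0 = floor(sqrt(1340)) = 36, since 36^2 = 1296 <= 1340 < 1369 = 37^2.
Iterate m_{i+1} = d_i*a_i - m_i, d_{i+1} = (1340 - m_{i+1}^2)/d_i, a_{i+1} = floor((a_0 + m_{i+1})/d_{i+1}):
  m_1 = 1*36 - 0 = 36, d_1 = (1340 - 36^2)/1 = 44/1 = 44, a_1 = floor((36 + 36)/44) = 1.
  m_2 = 44*1 - 36 = 8, d_2 = (1340 - 8^2)/44 = 1276/44 = 29, a_2 = floor((36 + 8)/29) = 1.
  m_3 = 29*1 - 8 = 21, d_3 = (1340 - 21^2)/29 = 899/29 = 31, a_3 = floor((36 + 21)/31) = 1.
  m_4 = 31*1 - 21 = 10, d_4 = (1340 - 10^2)/31 = 1240/31 = 40, a_4 = floor((36 + 10)/40) = 1.
  m_5 = 40*1 - 10 = 30, d_5 = (1340 - 30^2)/40 = 440/40 = 11, a_5 = floor((36 + 30)/11) = 6.
  m_6 = 11*6 - 30 = 36, d_6 = (1340 - 36^2)/11 = 44/11 = 4, a_6 = floor((36 + 36)/4) = 18.
  m_7 = 4*18 - 36 = 36, d_7 = (1340 - 36^2)/4 = 44/4 = 11, a_7 = floor((36 + 36)/11) = 6.
  m_8 = 11*6 - 36 = 30, d_8 = (1340 - 30^2)/11 = 440/11 = 40, a_8 = floor((36 + 30)/40) = 1.
  m_9 = 40*1 - 30 = 10, d_9 = (1340 - 10^2)/40 = 1240/40 = 31, a_9 = floor((36 + 10)/31) = 1.
  m_10 = 31*1 - 10 = 21, d_10 = (1340 - 21^2)/31 = 899/31 = 29, a_10 = floor((36 + 21)/29) = 1.
  m_11 = 29*1 - 21 = 8, d_11 = (1340 - 8^2)/29 = 1276/29 = 44, a_11 = floor((36 + 8)/44) = 1.
  m_12 = 44*1 - 8 = 36, d_12 = (1340 - 36^2)/44 = 44/44 = 1, a_12 = floor((36 + 36)/1) = 72.
  m_13 = 1*72 - 36 = 36, d_13 = (1340 - 36^2)/1 = 44/1 = 44: (m_13, d_13) = (m_1, d_1) = (36, 44), so from here the quotients repeat a_1, ..., a_12; the period length is 12.
So sqrt(1340) = [36; (1, 1, 1, 1, 6, 18, 6, 1, 1, 1, 1, 72)] with period length k = 12.
k is even, so the fundamental solution of x^2 - 1340y^2 = 1 is (p_{k-1}, q_{k-1}) = (p_11, q_11); compute convergents through index 11.
Convergents (p_i = a_i*p_{i-1} + p_{i-2}, q_i = a_i*q_{i-1} + q_{i-2} with p_{-2}=0, p_{-1}=1, q_{-2}=1, q_{-1}=0):
  i=0: a_0=36, p_0 = 36*1 + 0 = 36, q_0 = 36*0 + 1 = 1.
  i=1: a_1=1, p_1 = 1*36 + 1 = 37, q_1 = 1*1 + 0 = 1.
  i=2: a_2=1, p_2 = 1*37 + 36 = 73, q_2 = 1*1 + 1 = 2.
  i=3: a_3=1, p_3 = 1*73 + 37 = 110, q_3 = 1*2 + 1 = 3.
  i=4: a_4=1, p_4 = 1*110 + 73 = 183, q_4 = 1*3 + 2 = 5.
  i=5: a_5=6, p_5 = 6*183 + 110 = 1208, q_5 = 6*5 + 3 = 33.
  i=6: a_6=18, p_6 = 18*1208 + 183 = 21927, q_6 = 18*33 + 5 = 599.
  i=7: a_7=6, p_7 = 6*21927 + 1208 = 132770, q_7 = 6*599 + 33 = 3627.
  i=8: a_8=1, p_8 = 1*132770 + 21927 = 154697, q_8 = 1*3627 + 599 = 4226.
  i=9: a_9=1, p_9 = 1*154697 + 132770 = 287467, q_9 = 1*4226 + 3627 = 7853.
  i=10: a_10=1, p_10 = 1*287467 + 154697 = 442164, q_10 = 1*7853 + 4226 = 12079.
  i=11: a_11=1, p_11 = 1*442164 + 287467 = 729631, q_11 = 1*12079 + 7853 = 19932.
Check: 729631^2 - 1340*19932^2 = 532361396161 - 532361396160 = 1, so (x, y) = (729631, 19932) solves the equation, and by the theorem it is the least positive solution.

(x, y) = (729631, 19932)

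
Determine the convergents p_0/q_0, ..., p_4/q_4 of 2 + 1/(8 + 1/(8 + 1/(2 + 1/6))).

2/1, 17/8, 138/65, 293/138, 1896/893

Using the convergent recurrence p_i = a_i*p_{i-1} + p_{i-2}, q_i = a_i*q_{i-1} + q_{i-2} with p_{-2}=0, p_{-1}=1, q_{-2}=1, q_{-1}=0:
  i=0: a_0=2, p_0 = 2*1 + 0 = 2, q_0 = 2*0 + 1 = 1.
  i=1: a_1=8, p_1 = 8*2 + 1 = 17, q_1 = 8*1 + 0 = 8.
  i=2: a_2=8, p_2 = 8*17 + 2 = 138, q_2 = 8*8 + 1 = 65.
  i=3: a_3=2, p_3 = 2*138 + 17 = 293, q_3 = 2*65 + 8 = 138.
  i=4: a_4=6, p_4 = 6*293 + 138 = 1896, q_4 = 6*138 + 65 = 893.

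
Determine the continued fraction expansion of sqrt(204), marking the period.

[14; (3, 1, 1, 6, 1, 1, 3, 28)]

Write x_i = (sqrt(204) + m_i)/d_i with (m_0, d_0) = (0, 1). a_0 = floor(sqrt(204)) = 14, since 14^2 = 196 <= 204 < 225 = 15^2.
Iterate m_{i+1} = d_i*a_i - m_i, d_{i+1} = (204 - m_{i+1}^2)/d_i, a_{i+1} = floor((a_0 + m_{i+1})/d_{i+1}):
  m_1 = 1*14 - 0 = 14, d_1 = (204 - 14^2)/1 = 8/1 = 8, a_1 = floor((14 + 14)/8) = 3.
  m_2 = 8*3 - 14 = 10, d_2 = (204 - 10^2)/8 = 104/8 = 13, a_2 = floor((14 + 10)/13) = 1.
  m_3 = 13*1 - 10 = 3, d_3 = (204 - 3^2)/13 = 195/13 = 15, a_3 = floor((14 + 3)/15) = 1.
  m_4 = 15*1 - 3 = 12, d_4 = (204 - 12^2)/15 = 60/15 = 4, a_4 = floor((14 + 12)/4) = 6.
  m_5 = 4*6 - 12 = 12, d_5 = (204 - 12^2)/4 = 60/4 = 15, a_5 = floor((14 + 12)/15) = 1.
  m_6 = 15*1 - 12 = 3, d_6 = (204 - 3^2)/15 = 195/15 = 13, a_6 = floor((14 + 3)/13) = 1.
  m_7 = 13*1 - 3 = 10, d_7 = (204 - 10^2)/13 = 104/13 = 8, a_7 = floor((14 + 10)/8) = 3.
  m_8 = 8*3 - 10 = 14, d_8 = (204 - 14^2)/8 = 8/8 = 1, a_8 = floor((14 + 14)/1) = 28.
  m_9 = 1*28 - 14 = 14, d_9 = (204 - 14^2)/1 = 8/1 = 8: (m_9, d_9) = (m_1, d_1) = (14, 8), so from here the quotients repeat a_1, ..., a_8; the period length is 8.
Hence the expansion of sqrt(204) is a_0 = 14 followed by the repeating block 3, 1, 1, 6, 1, 1, 3, 28 (period 8).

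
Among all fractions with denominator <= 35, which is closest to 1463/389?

94/25

Expand x = 1463/389 as a continued fraction with the Euclidean algorithm:
  1463 = 3*389 + 296, so a_0 = 3.
  389 = 1*296 + 93, so a_1 = 1.
  296 = 3*93 + 17, so a_2 = 3.
  93 = 5*17 + 8, so a_3 = 5.
  17 = 2*8 + 1, so a_4 = 2.
  8 = 8*1 + 0, so a_5 = 8.
so x = [3; 1, 3, 5, 2, 8].
Convergents (p_i = a_i*p_{i-1} + p_{i-2}, q_i = a_i*q_{i-1} + q_{i-2} with p_{-2}=0, p_{-1}=1, q_{-2}=1, q_{-1}=0), until the denominator exceeds 35:
  i=0: a_0=3, p_0 = 3*1 + 0 = 3, q_0 = 3*0 + 1 = 1.
  i=1: a_1=1, p_1 = 1*3 + 1 = 4, q_1 = 1*1 + 0 = 1.
  i=2: a_2=3, p_2 = 3*4 + 3 = 15, q_2 = 3*1 + 1 = 4.
  i=3: a_3=5, p_3 = 5*15 + 4 = 79, q_3 = 5*4 + 1 = 21.
  i=4: a_4=2, p_4 = 2*79 + 15 = 173, q_4 = 2*21 + 4 = 46.
q_4 = 46 > 35, so the last convergent with denominator <= 35 is p_3/q_3 = 79/21.
The closest fraction with denominator <= 35 is either p_3/q_3 or the intermediate fraction (k*p_3 + p_2)/(k*q_3 + q_2) with the largest k >= 1 whose denominator stays <= 35; these approach x as k grows, and every other convergent or intermediate fraction in range is farther away.
Largest k: floor((35 - q_2)/q_3) = floor((35 - 4)/21) = 1.
That gives (1*79 + 15)/(1*21 + 4) = 94/25.
Compare the errors: |x - 79/21| = |1463*21 - 79*389|/(389*21) = 8/8169, and |x - 94/25| = |1463*25 - 94*389|/(389*25) = 9/9725.
Cross-multiplying, 9*8169 = 73521 < 77800 = 8*9725, so 9/9725 is smaller: the intermediate fraction 94/25 is closer to x than 79/21.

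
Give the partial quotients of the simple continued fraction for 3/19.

[0; 6, 3]

Run the Euclidean algorithm on 3 and 19; the successive quotients are the partial quotients a_0, a_1, ... (each step inverts the fractional part left over by the previous one):
  3 = 0*19 + 3, so a_0 = 0.
  19 = 6*3 + 1, so a_1 = 6.
  3 = 3*1 + 0, so a_2 = 3.
The remainder reaches 0 after 3 divisions, so the expansion has 3 partial quotients, read off in order.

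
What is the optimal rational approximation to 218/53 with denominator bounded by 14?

Expand x = 218/53 as a continued fraction with the Euclidean algorithm:
  218 = 4*53 + 6, so a_0 = 4.
  53 = 8*6 + 5, so a_1 = 8.
  6 = 1*5 + 1, so a_2 = 1.
  5 = 5*1 + 0, so a_3 = 5.
so x = [4; 8, 1, 5].
Convergents (p_i = a_i*p_{i-1} + p_{i-2}, q_i = a_i*q_{i-1} + q_{i-2} with p_{-2}=0, p_{-1}=1, q_{-2}=1, q_{-1}=0), until the denominator exceeds 14:
  i=0: a_0=4, p_0 = 4*1 + 0 = 4, q_0 = 4*0 + 1 = 1.
  i=1: a_1=8, p_1 = 8*4 + 1 = 33, q_1 = 8*1 + 0 = 8.
  i=2: a_2=1, p_2 = 1*33 + 4 = 37, q_2 = 1*8 + 1 = 9.
  i=3: a_3=5, p_3 = 5*37 + 33 = 218, q_3 = 5*9 + 8 = 53.
q_3 = 53 > 14, so the last convergent with denominator <= 14 is p_2/q_2 = 37/9.
The closest fraction with denominator <= 14 is either p_2/q_2 or the intermediate fraction (k*p_2 + p_1)/(k*q_2 + q_1) with the largest k >= 1 whose denominator stays <= 14; these approach x as k grows, and every other convergent or intermediate fraction in range is farther away.
Largest k: floor((14 - q_1)/q_2) = floor((14 - 8)/9) = 0.
Since k = 0, no intermediate fraction beyond p_2/q_2 has denominator <= 14, so the convergent 37/9 is the closest (its error is |218*9 - 37*53|/(53*9) = 1/477).

37/9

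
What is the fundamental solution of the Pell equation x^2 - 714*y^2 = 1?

(x, y) = (4115, 154)

First expand sqrt(714) as a continued fraction. With x_i = (sqrt(714) + m_i)/d_i and (m_0, d_0) = (0, 1): a_0 = floor(sqrt(714)) = 26, since 26^2 = 676 <= 714 < 729 = 27^2.
Iterate m_{i+1} = d_i*a_i - m_i, d_{i+1} = (714 - m_{i+1}^2)/d_i, a_{i+1} = floor((a_0 + m_{i+1})/d_{i+1}):
  m_1 = 1*26 - 0 = 26, d_1 = (714 - 26^2)/1 = 38/1 = 38, a_1 = floor((26 + 26)/38) = 1.
  m_2 = 38*1 - 26 = 12, d_2 = (714 - 12^2)/38 = 570/38 = 15, a_2 = floor((26 + 12)/15) = 2.
  m_3 = 15*2 - 12 = 18, d_3 = (714 - 18^2)/15 = 390/15 = 26, a_3 = floor((26 + 18)/26) = 1.
  m_4 = 26*1 - 18 = 8, d_4 = (714 - 8^2)/26 = 650/26 = 25, a_4 = floor((26 + 8)/25) = 1.
  m_5 = 25*1 - 8 = 17, d_5 = (714 - 17^2)/25 = 425/25 = 17, a_5 = floor((26 + 17)/17) = 2.
  m_6 = 17*2 - 17 = 17, d_6 = (714 - 17^2)/17 = 425/17 = 25, a_6 = floor((26 + 17)/25) = 1.
  m_7 = 25*1 - 17 = 8, d_7 = (714 - 8^2)/25 = 650/25 = 26, a_7 = floor((26 + 8)/26) = 1.
  m_8 = 26*1 - 8 = 18, d_8 = (714 - 18^2)/26 = 390/26 = 15, a_8 = floor((26 + 18)/15) = 2.
  m_9 = 15*2 - 18 = 12, d_9 = (714 - 12^2)/15 = 570/15 = 38, a_9 = floor((26 + 12)/38) = 1.
  m_10 = 38*1 - 12 = 26, d_10 = (714 - 26^2)/38 = 38/38 = 1, a_10 = floor((26 + 26)/1) = 52.
  m_11 = 1*52 - 26 = 26, d_11 = (714 - 26^2)/1 = 38/1 = 38: (m_11, d_11) = (m_1, d_1) = (26, 38), so from here the quotients repeat a_1, ..., a_10; the period length is 10.
So sqrt(714) = [26; (1, 2, 1, 1, 2, 1, 1, 2, 1, 52)] with period length k = 10.
k is even, so the fundamental solution of x^2 - 714y^2 = 1 is (p_{k-1}, q_{k-1}) = (p_9, q_9); compute convergents through index 9.
Convergents (p_i = a_i*p_{i-1} + p_{i-2}, q_i = a_i*q_{i-1} + q_{i-2} with p_{-2}=0, p_{-1}=1, q_{-2}=1, q_{-1}=0):
  i=0: a_0=26, p_0 = 26*1 + 0 = 26, q_0 = 26*0 + 1 = 1.
  i=1: a_1=1, p_1 = 1*26 + 1 = 27, q_1 = 1*1 + 0 = 1.
  i=2: a_2=2, p_2 = 2*27 + 26 = 80, q_2 = 2*1 + 1 = 3.
  i=3: a_3=1, p_3 = 1*80 + 27 = 107, q_3 = 1*3 + 1 = 4.
  i=4: a_4=1, p_4 = 1*107 + 80 = 187, q_4 = 1*4 + 3 = 7.
  i=5: a_5=2, p_5 = 2*187 + 107 = 481, q_5 = 2*7 + 4 = 18.
  i=6: a_6=1, p_6 = 1*481 + 187 = 668, q_6 = 1*18 + 7 = 25.
  i=7: a_7=1, p_7 = 1*668 + 481 = 1149, q_7 = 1*25 + 18 = 43.
  i=8: a_8=2, p_8 = 2*1149 + 668 = 2966, q_8 = 2*43 + 25 = 111.
  i=9: a_9=1, p_9 = 1*2966 + 1149 = 4115, q_9 = 1*111 + 43 = 154.
Check: 4115^2 - 714*154^2 = 16933225 - 16933224 = 1, so (x, y) = (4115, 154) solves the equation, and by the theorem it is the least positive solution.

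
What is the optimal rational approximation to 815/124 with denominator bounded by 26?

Expand x = 815/124 as a continued fraction with the Euclidean algorithm:
  815 = 6*124 + 71, so a_0 = 6.
  124 = 1*71 + 53, so a_1 = 1.
  71 = 1*53 + 18, so a_2 = 1.
  53 = 2*18 + 17, so a_3 = 2.
  18 = 1*17 + 1, so a_4 = 1.
  17 = 17*1 + 0, so a_5 = 17.
so x = [6; 1, 1, 2, 1, 17].
Convergents (p_i = a_i*p_{i-1} + p_{i-2}, q_i = a_i*q_{i-1} + q_{i-2} with p_{-2}=0, p_{-1}=1, q_{-2}=1, q_{-1}=0), until the denominator exceeds 26:
  i=0: a_0=6, p_0 = 6*1 + 0 = 6, q_0 = 6*0 + 1 = 1.
  i=1: a_1=1, p_1 = 1*6 + 1 = 7, q_1 = 1*1 + 0 = 1.
  i=2: a_2=1, p_2 = 1*7 + 6 = 13, q_2 = 1*1 + 1 = 2.
  i=3: a_3=2, p_3 = 2*13 + 7 = 33, q_3 = 2*2 + 1 = 5.
  i=4: a_4=1, p_4 = 1*33 + 13 = 46, q_4 = 1*5 + 2 = 7.
  i=5: a_5=17, p_5 = 17*46 + 33 = 815, q_5 = 17*7 + 5 = 124.
q_5 = 124 > 26, so the last convergent with denominator <= 26 is p_4/q_4 = 46/7.
The closest fraction with denominator <= 26 is either p_4/q_4 or the intermediate fraction (k*p_4 + p_3)/(k*q_4 + q_3) with the largest k >= 1 whose denominator stays <= 26; these approach x as k grows, and every other convergent or intermediate fraction in range is farther away.
Largest k: floor((26 - q_3)/q_4) = floor((26 - 5)/7) = 3.
That gives (3*46 + 33)/(3*7 + 5) = 171/26.
Compare the errors: |x - 46/7| = |815*7 - 46*124|/(124*7) = 1/868, and |x - 171/26| = |815*26 - 171*124|/(124*26) = 14/3224.
Cross-multiplying, 1*3224 = 3224 < 12152 = 14*868, so 1/868 is smaller: the convergent 46/7 is closer to x than 171/26.

46/7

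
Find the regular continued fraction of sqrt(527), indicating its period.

[22; (1, 21, 1, 44)]

Write x_i = (sqrt(527) + m_i)/d_i with (m_0, d_0) = (0, 1). a_0 = floor(sqrt(527)) = 22, since 22^2 = 484 <= 527 < 529 = 23^2.
Iterate m_{i+1} = d_i*a_i - m_i, d_{i+1} = (527 - m_{i+1}^2)/d_i, a_{i+1} = floor((a_0 + m_{i+1})/d_{i+1}):
  m_1 = 1*22 - 0 = 22, d_1 = (527 - 22^2)/1 = 43/1 = 43, a_1 = floor((22 + 22)/43) = 1.
  m_2 = 43*1 - 22 = 21, d_2 = (527 - 21^2)/43 = 86/43 = 2, a_2 = floor((22 + 21)/2) = 21.
  m_3 = 2*21 - 21 = 21, d_3 = (527 - 21^2)/2 = 86/2 = 43, a_3 = floor((22 + 21)/43) = 1.
  m_4 = 43*1 - 21 = 22, d_4 = (527 - 22^2)/43 = 43/43 = 1, a_4 = floor((22 + 22)/1) = 44.
  m_5 = 1*44 - 22 = 22, d_5 = (527 - 22^2)/1 = 43/1 = 43: (m_5, d_5) = (m_1, d_1) = (22, 43), so from here the quotients repeat a_1, ..., a_4; the period length is 4.
Hence the expansion of sqrt(527) is a_0 = 22 followed by the repeating block 1, 21, 1, 44 (period 4).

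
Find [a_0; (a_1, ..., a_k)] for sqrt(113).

Write x_i = (sqrt(113) + m_i)/d_i with (m_0, d_0) = (0, 1). a_0 = floor(sqrt(113)) = 10, since 10^2 = 100 <= 113 < 121 = 11^2.
Iterate m_{i+1} = d_i*a_i - m_i, d_{i+1} = (113 - m_{i+1}^2)/d_i, a_{i+1} = floor((a_0 + m_{i+1})/d_{i+1}):
  m_1 = 1*10 - 0 = 10, d_1 = (113 - 10^2)/1 = 13/1 = 13, a_1 = floor((10 + 10)/13) = 1.
  m_2 = 13*1 - 10 = 3, d_2 = (113 - 3^2)/13 = 104/13 = 8, a_2 = floor((10 + 3)/8) = 1.
  m_3 = 8*1 - 3 = 5, d_3 = (113 - 5^2)/8 = 88/8 = 11, a_3 = floor((10 + 5)/11) = 1.
  m_4 = 11*1 - 5 = 6, d_4 = (113 - 6^2)/11 = 77/11 = 7, a_4 = floor((10 + 6)/7) = 2.
  m_5 = 7*2 - 6 = 8, d_5 = (113 - 8^2)/7 = 49/7 = 7, a_5 = floor((10 + 8)/7) = 2.
  m_6 = 7*2 - 8 = 6, d_6 = (113 - 6^2)/7 = 77/7 = 11, a_6 = floor((10 + 6)/11) = 1.
  m_7 = 11*1 - 6 = 5, d_7 = (113 - 5^2)/11 = 88/11 = 8, a_7 = floor((10 + 5)/8) = 1.
  m_8 = 8*1 - 5 = 3, d_8 = (113 - 3^2)/8 = 104/8 = 13, a_8 = floor((10 + 3)/13) = 1.
  m_9 = 13*1 - 3 = 10, d_9 = (113 - 10^2)/13 = 13/13 = 1, a_9 = floor((10 + 10)/1) = 20.
  m_10 = 1*20 - 10 = 10, d_10 = (113 - 10^2)/1 = 13/1 = 13: (m_10, d_10) = (m_1, d_1) = (10, 13), so from here the quotients repeat a_1, ..., a_9; the period length is 9.
Hence the expansion of sqrt(113) is a_0 = 10 followed by the repeating block 1, 1, 1, 2, 2, 1, 1, 1, 20 (period 9).

[10; (1, 1, 1, 2, 2, 1, 1, 1, 20)]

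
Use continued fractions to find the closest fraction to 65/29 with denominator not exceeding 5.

Expand x = 65/29 as a continued fraction with the Euclidean algorithm:
  65 = 2*29 + 7, so a_0 = 2.
  29 = 4*7 + 1, so a_1 = 4.
  7 = 7*1 + 0, so a_2 = 7.
so x = [2; 4, 7].
Convergents (p_i = a_i*p_{i-1} + p_{i-2}, q_i = a_i*q_{i-1} + q_{i-2} with p_{-2}=0, p_{-1}=1, q_{-2}=1, q_{-1}=0), until the denominator exceeds 5:
  i=0: a_0=2, p_0 = 2*1 + 0 = 2, q_0 = 2*0 + 1 = 1.
  i=1: a_1=4, p_1 = 4*2 + 1 = 9, q_1 = 4*1 + 0 = 4.
  i=2: a_2=7, p_2 = 7*9 + 2 = 65, q_2 = 7*4 + 1 = 29.
q_2 = 29 > 5, so the last convergent with denominator <= 5 is p_1/q_1 = 9/4.
The closest fraction with denominator <= 5 is either p_1/q_1 or the intermediate fraction (k*p_1 + p_0)/(k*q_1 + q_0) with the largest k >= 1 whose denominator stays <= 5; these approach x as k grows, and every other convergent or intermediate fraction in range is farther away.
Largest k: floor((5 - q_0)/q_1) = floor((5 - 1)/4) = 1.
That gives (1*9 + 2)/(1*4 + 1) = 11/5.
Compare the errors: |x - 9/4| = |65*4 - 9*29|/(29*4) = 1/116, and |x - 11/5| = |65*5 - 11*29|/(29*5) = 6/145.
Cross-multiplying, 1*145 = 145 < 696 = 6*116, so 1/116 is smaller: the convergent 9/4 is closer to x than 11/5.

9/4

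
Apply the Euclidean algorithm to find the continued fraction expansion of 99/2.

Run the Euclidean algorithm on 99 and 2; the successive quotients are the partial quotients a_0, a_1, ... (each step inverts the fractional part left over by the previous one):
  99 = 49*2 + 1, so a_0 = 49.
  2 = 2*1 + 0, so a_1 = 2.
The remainder reaches 0 after 2 divisions, so the expansion has 2 partial quotients, read off in order.

[49; 2]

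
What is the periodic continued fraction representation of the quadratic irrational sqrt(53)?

[7; (3, 1, 1, 3, 14)]

Write x_i = (sqrt(53) + m_i)/d_i with (m_0, d_0) = (0, 1). a_0 = floor(sqrt(53)) = 7, since 7^2 = 49 <= 53 < 64 = 8^2.
Iterate m_{i+1} = d_i*a_i - m_i, d_{i+1} = (53 - m_{i+1}^2)/d_i, a_{i+1} = floor((a_0 + m_{i+1})/d_{i+1}):
  m_1 = 1*7 - 0 = 7, d_1 = (53 - 7^2)/1 = 4/1 = 4, a_1 = floor((7 + 7)/4) = 3.
  m_2 = 4*3 - 7 = 5, d_2 = (53 - 5^2)/4 = 28/4 = 7, a_2 = floor((7 + 5)/7) = 1.
  m_3 = 7*1 - 5 = 2, d_3 = (53 - 2^2)/7 = 49/7 = 7, a_3 = floor((7 + 2)/7) = 1.
  m_4 = 7*1 - 2 = 5, d_4 = (53 - 5^2)/7 = 28/7 = 4, a_4 = floor((7 + 5)/4) = 3.
  m_5 = 4*3 - 5 = 7, d_5 = (53 - 7^2)/4 = 4/4 = 1, a_5 = floor((7 + 7)/1) = 14.
  m_6 = 1*14 - 7 = 7, d_6 = (53 - 7^2)/1 = 4/1 = 4: (m_6, d_6) = (m_1, d_1) = (7, 4), so from here the quotients repeat a_1, ..., a_5; the period length is 5.
Hence the expansion of sqrt(53) is a_0 = 7 followed by the repeating block 3, 1, 1, 3, 14 (period 5).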